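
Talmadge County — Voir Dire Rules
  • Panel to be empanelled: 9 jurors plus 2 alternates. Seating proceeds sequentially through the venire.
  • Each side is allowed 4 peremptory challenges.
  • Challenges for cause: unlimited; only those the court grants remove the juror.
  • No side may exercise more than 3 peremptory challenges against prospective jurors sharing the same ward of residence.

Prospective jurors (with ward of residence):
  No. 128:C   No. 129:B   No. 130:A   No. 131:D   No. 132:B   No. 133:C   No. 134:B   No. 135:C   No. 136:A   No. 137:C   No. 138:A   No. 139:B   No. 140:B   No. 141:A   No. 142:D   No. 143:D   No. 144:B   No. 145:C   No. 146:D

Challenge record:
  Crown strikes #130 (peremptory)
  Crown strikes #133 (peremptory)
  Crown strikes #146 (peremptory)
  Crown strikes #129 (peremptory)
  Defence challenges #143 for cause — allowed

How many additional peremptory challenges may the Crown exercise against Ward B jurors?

Crown peremptories so far: #130, #133, #146, #129 — 4 of 4 used, 0 left overall.
Against Ward B: #129 — 1 used; per-ward cap 3 leaves 2.
Binding limit: min(0, 2) = 0.

0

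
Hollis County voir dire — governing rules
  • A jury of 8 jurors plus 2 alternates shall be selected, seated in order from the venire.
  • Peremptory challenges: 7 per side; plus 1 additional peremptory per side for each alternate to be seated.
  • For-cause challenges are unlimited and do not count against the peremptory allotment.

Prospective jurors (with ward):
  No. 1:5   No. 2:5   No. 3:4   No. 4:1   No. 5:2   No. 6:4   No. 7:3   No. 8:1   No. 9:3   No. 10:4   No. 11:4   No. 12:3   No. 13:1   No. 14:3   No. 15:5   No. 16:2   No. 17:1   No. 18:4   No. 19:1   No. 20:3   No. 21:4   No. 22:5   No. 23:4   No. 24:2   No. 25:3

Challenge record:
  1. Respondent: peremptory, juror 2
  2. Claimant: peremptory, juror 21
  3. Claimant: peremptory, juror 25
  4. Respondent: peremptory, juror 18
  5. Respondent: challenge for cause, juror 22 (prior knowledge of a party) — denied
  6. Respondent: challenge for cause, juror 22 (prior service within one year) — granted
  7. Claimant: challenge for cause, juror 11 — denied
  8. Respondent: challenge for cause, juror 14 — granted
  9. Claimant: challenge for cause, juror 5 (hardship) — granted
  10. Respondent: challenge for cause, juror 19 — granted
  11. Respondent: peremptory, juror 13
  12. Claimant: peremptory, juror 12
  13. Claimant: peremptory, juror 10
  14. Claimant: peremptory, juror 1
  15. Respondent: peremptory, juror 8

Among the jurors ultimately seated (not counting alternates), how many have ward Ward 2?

Removed: #1, #2, #5, #8, #10, #12, #13, #14, #18, #19, #21, #22, #25.
Seated jurors 1–8: #3, #4, #6, #7, #9, #11, #15, #16 (alternates #17, #20 not counted).
Of those, in Ward 2: #16 → 1.

1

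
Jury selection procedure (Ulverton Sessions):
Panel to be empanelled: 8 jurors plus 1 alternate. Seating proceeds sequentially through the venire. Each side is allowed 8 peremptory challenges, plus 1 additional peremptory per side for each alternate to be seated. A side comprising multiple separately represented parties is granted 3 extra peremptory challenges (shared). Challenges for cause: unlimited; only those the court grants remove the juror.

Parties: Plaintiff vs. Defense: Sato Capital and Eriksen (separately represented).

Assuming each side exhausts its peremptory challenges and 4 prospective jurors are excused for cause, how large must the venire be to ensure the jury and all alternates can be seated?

Seats to fill: 8 + 1 alternates = 9.
Peremptories — Plaintiff: 8 + 1×1 = 9; Defense: 8 + 1×1 + 3 = 12; total 21.
For-cause removals: 4.
Minimum venire: 9 + 21 + 4 = 34.

34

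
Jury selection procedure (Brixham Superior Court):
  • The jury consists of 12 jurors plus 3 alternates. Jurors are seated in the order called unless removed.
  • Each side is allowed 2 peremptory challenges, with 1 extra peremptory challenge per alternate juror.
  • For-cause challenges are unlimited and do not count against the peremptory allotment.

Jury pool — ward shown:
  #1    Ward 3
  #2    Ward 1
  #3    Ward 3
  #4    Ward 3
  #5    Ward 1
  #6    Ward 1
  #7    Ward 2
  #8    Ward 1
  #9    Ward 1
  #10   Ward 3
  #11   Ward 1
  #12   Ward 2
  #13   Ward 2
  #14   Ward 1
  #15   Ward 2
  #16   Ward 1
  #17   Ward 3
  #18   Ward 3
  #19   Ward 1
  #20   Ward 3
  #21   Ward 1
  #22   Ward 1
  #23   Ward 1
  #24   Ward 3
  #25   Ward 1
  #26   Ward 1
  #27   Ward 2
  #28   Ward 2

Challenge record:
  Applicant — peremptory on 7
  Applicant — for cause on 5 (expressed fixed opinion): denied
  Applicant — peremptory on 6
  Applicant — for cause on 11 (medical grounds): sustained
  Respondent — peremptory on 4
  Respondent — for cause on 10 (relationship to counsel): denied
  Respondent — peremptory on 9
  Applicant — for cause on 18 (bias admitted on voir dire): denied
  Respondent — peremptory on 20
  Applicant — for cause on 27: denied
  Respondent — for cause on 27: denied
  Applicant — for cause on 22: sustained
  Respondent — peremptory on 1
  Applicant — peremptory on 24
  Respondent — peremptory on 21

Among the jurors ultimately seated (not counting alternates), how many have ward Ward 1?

Removed: #1, #4, #6, #7, #9, #11, #20, #21, #22, #24.
Seated jurors 1–12: #2, #3, #5, #8, #10, #12, #13, #14, #15, #16, #17, #18 (alternates #19, #23, #25 not counted).
Of those, in Ward 1: #2, #5, #8, #14, #16 → 5.

5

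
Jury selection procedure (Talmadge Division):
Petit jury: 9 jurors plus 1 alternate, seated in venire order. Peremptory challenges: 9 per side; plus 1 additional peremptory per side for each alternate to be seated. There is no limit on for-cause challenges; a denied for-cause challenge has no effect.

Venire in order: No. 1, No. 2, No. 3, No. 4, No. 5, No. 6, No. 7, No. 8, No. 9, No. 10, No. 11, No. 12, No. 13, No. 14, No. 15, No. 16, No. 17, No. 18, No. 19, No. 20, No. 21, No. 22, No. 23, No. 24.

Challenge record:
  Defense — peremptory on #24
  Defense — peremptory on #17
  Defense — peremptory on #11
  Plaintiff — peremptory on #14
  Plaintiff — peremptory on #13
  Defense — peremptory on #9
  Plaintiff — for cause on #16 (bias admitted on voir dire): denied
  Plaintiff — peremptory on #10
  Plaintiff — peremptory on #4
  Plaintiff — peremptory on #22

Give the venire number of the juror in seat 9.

Removed: #4, #9, #10, #11, #13, #14, #17, #22, #24. (#16 stays — for-cause denied.)
Filling seats in venire order through position 9: #1, #2, #3, #5, #6, #7, #8, #12, #15.
So seat 9 is #15.

15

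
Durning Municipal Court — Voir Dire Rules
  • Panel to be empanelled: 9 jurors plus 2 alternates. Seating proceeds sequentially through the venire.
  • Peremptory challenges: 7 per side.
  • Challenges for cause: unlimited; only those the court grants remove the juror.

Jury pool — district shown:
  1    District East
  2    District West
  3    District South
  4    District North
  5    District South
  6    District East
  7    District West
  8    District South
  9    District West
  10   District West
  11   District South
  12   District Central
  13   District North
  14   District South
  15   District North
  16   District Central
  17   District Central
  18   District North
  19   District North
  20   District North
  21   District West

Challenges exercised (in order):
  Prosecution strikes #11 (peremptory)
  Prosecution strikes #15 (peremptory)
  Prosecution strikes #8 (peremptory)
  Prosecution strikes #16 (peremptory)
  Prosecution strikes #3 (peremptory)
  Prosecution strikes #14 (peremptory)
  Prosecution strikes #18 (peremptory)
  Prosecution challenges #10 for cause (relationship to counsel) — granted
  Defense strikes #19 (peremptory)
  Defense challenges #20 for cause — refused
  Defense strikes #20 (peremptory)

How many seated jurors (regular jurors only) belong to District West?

Removed: #3, #8, #10, #11, #14, #15, #16, #18, #19, #20.
Seated jurors 1–9: #1, #2, #4, #5, #6, #7, #9, #12, #13 (alternates #17, #21 not counted).
Of those, in District West: #2, #7, #9 → 3.

3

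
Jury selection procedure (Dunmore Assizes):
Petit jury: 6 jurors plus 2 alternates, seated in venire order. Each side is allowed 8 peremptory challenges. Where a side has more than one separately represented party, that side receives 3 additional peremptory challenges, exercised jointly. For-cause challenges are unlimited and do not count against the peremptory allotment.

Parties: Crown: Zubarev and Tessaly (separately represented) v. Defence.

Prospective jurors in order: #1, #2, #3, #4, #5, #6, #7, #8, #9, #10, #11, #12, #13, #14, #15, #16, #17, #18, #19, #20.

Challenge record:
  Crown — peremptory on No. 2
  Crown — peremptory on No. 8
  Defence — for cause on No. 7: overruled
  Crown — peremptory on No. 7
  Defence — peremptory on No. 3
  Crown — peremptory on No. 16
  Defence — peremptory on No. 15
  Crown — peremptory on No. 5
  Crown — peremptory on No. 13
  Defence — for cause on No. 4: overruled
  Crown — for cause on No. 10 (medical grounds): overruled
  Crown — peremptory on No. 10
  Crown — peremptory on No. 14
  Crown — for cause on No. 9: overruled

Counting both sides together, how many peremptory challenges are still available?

Crown allotment: 8 base + 3 multi-party = 11. Defence allotment: 8.
Crown peremptories used: #2, #8, #7, #16, #5, #13, #10, #14 — 8 (for-cause on #10, #9 don't count).
Defence peremptories used: #3, #15 — 2 (for-cause on #7, #4 don't count).
Remaining: (11 − 8) + (8 − 2) = 9.

9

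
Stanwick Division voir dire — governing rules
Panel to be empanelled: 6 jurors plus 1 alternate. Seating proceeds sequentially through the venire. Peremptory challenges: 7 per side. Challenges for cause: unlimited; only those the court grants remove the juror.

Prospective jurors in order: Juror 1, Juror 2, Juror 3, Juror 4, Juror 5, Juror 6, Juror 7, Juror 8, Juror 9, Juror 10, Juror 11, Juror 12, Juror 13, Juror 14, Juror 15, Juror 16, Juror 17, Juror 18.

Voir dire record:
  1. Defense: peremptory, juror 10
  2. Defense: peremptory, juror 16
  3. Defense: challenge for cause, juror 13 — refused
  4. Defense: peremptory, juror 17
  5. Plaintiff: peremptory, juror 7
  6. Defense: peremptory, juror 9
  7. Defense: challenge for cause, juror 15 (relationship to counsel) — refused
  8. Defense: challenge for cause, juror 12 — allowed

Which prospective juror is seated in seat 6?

6

Removed: #7, #9, #10, #12, #16, #17. (#13, #15 stay — for-cause denied.)
Seating in order: seats 1–6 → #1, #2, #3, #4, #5, #6; alternates → #8.
So seat 6 is #6.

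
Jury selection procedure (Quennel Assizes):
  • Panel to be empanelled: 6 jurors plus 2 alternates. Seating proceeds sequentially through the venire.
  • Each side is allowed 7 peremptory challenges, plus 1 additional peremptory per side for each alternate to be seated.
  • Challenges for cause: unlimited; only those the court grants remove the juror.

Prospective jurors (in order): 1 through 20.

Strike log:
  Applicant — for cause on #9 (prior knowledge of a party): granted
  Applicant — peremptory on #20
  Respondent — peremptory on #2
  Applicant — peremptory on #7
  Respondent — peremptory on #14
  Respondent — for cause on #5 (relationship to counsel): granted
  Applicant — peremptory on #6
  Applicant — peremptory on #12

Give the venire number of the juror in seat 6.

11

Removed: #2, #5, #6, #7, #9, #12, #14, #20.
Seating in order: seats 1–6 → #1, #3, #4, #8, #10, #11; alternates → #13, #15.
So seat 6 is #11.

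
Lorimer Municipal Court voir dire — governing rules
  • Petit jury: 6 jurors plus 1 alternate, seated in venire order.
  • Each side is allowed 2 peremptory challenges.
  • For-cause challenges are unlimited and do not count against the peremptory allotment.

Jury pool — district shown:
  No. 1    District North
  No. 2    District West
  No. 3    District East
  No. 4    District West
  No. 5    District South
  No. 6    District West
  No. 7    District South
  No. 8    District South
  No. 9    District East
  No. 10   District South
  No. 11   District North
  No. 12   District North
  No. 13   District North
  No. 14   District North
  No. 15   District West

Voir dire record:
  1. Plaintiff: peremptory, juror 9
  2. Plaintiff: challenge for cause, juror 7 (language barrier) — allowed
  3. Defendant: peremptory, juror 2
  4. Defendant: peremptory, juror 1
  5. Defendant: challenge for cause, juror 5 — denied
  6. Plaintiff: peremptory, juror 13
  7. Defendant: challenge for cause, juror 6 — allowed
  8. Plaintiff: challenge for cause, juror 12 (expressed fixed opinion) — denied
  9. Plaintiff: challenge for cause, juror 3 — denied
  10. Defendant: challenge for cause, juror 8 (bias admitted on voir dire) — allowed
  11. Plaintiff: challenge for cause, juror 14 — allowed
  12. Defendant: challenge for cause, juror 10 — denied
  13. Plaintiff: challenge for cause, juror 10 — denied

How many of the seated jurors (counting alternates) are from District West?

Removed: #1, #2, #6, #7, #8, #9, #13, #14.
Seated (7 incl. alternates): #3, #4, #5, #10, #11, #12, #15.
Of those, in District West: #4, #15 → 2.

2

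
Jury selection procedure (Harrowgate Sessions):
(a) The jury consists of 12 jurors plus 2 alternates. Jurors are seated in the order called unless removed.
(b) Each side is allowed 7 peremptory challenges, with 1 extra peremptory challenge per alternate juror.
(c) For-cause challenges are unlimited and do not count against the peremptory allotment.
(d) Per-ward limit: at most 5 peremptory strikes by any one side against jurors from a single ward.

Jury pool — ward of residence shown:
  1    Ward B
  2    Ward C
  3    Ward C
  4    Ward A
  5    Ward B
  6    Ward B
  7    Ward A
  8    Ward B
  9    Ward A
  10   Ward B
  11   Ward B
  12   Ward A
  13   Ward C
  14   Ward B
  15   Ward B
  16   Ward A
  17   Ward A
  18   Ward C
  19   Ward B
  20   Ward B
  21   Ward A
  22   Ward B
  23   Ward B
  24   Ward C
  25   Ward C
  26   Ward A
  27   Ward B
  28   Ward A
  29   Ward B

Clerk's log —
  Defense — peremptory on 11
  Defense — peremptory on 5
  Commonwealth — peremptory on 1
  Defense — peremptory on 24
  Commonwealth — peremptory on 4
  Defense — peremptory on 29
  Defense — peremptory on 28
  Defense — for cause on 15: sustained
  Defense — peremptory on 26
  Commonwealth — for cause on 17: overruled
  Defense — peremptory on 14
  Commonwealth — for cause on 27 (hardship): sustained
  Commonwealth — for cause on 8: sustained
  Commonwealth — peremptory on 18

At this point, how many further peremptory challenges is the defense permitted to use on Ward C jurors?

Defense peremptories so far: #11, #5, #24, #29, #28, #26, #14 — 7 of 9 used, 2 left overall.
Against Ward C: #24 — 1 used; per-ward cap 5 leaves 4.
Binding limit: min(2, 4) = 2.

2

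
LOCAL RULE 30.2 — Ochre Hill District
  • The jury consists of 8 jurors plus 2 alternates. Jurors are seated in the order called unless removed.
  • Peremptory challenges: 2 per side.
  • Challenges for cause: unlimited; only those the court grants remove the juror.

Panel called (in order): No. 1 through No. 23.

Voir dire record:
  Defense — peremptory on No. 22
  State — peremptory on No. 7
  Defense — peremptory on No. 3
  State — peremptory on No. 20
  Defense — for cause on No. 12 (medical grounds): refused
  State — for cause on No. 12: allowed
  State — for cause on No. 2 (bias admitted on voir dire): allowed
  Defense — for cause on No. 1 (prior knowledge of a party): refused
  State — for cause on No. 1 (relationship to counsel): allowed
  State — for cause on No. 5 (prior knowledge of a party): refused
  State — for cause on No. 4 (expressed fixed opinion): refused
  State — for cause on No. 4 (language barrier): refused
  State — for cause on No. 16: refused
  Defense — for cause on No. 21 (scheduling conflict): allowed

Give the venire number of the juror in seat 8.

13

Removed: #1, #2, #3, #7, #12, #20, #21, #22. (#4, #5, #16 stay — for-cause denied.)
Seating in order: seats 1–8 → #4, #5, #6, #8, #9, #10, #11, #13; alternates → #14, #15.
So seat 8 is #13.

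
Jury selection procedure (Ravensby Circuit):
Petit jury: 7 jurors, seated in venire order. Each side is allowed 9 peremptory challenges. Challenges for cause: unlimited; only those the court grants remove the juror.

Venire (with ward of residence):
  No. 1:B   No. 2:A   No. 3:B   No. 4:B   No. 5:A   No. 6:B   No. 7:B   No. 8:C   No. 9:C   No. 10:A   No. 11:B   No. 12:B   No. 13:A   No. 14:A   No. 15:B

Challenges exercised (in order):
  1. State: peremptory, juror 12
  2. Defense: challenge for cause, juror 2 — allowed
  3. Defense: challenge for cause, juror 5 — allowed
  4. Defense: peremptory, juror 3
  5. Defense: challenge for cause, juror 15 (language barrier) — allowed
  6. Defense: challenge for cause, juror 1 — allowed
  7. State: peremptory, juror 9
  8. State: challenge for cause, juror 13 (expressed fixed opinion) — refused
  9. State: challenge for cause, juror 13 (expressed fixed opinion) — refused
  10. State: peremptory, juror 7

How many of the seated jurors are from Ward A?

Removed: #1, #2, #3, #5, #7, #9, #12, #15.
Seated jurors 1–7: #4, #6, #8, #10, #11, #13, #14.
Of those, in Ward A: #10, #13, #14 → 3.

3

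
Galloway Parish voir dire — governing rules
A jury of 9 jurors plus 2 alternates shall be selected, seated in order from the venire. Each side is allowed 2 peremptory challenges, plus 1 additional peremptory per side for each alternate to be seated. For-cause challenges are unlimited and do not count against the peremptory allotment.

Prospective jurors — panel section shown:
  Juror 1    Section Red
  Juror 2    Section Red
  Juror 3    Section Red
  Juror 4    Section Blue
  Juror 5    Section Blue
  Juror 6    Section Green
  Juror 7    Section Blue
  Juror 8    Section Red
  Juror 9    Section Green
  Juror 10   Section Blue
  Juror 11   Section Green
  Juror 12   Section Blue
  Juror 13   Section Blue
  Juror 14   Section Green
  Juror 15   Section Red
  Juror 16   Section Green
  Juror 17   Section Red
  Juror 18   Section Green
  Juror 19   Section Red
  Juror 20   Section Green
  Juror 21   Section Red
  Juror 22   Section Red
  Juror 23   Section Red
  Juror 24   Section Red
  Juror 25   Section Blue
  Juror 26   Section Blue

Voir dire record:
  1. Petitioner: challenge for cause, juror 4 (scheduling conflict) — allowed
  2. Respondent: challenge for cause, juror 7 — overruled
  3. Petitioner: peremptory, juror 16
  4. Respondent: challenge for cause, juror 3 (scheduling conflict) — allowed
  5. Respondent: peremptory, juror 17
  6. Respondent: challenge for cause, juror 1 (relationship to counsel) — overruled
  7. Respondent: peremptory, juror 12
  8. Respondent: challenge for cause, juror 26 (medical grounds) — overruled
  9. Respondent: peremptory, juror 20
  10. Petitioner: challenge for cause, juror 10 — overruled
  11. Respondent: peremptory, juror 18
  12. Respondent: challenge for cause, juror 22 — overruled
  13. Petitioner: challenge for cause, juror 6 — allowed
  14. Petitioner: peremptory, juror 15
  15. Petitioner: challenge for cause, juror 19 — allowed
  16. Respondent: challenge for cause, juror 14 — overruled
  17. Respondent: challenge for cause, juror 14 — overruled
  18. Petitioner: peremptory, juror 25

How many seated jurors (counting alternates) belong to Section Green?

3

Removed: #3, #4, #6, #12, #15, #16, #17, #18, #19, #20, #25.
Seated (11 incl. alternates): #1, #2, #5, #7, #8, #9, #10, #11, #13, #14, #21.
Of those, in Section Green: #9, #11, #14 → 3.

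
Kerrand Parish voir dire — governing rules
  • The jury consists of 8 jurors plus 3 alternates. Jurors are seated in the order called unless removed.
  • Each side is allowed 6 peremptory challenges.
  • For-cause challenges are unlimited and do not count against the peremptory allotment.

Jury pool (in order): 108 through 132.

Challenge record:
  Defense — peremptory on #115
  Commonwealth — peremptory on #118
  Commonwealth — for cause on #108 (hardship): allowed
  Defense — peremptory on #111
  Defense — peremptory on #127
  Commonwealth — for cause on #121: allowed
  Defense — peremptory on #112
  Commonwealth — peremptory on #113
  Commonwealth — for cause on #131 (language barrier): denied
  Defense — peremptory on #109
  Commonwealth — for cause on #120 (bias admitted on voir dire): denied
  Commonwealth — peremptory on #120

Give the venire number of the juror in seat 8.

Removed: #108, #109, #111, #112, #113, #115, #118, #120, #121, #127. (#131 stays — for-cause denied.)
Seating in order: seats 1–8 → #110, #114, #116, #117, #119, #122, #123, #124; alternates → #125, #126, #128.
So seat 8 is #124.

124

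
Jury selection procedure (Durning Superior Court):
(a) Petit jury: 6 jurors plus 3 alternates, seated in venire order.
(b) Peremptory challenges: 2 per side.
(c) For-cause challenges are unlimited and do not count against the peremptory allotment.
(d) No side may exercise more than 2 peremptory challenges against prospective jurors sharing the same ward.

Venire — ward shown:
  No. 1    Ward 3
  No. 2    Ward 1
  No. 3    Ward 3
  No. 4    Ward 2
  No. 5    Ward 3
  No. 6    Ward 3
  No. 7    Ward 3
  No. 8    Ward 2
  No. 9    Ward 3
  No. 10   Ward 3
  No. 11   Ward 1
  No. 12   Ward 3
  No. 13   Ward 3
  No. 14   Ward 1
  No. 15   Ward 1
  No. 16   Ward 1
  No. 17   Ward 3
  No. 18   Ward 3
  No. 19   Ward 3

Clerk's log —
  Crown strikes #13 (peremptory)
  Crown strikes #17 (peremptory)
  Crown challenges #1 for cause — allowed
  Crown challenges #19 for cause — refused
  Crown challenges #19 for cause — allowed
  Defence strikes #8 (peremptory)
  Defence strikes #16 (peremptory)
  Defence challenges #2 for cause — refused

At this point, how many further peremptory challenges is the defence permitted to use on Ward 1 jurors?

Defence peremptories so far: #8, #16 — 2 of 2 used, 0 left overall.
Against Ward 1: #16 — 1 used; per-ward cap 2 leaves 1.
Binding limit: min(0, 1) = 0.

0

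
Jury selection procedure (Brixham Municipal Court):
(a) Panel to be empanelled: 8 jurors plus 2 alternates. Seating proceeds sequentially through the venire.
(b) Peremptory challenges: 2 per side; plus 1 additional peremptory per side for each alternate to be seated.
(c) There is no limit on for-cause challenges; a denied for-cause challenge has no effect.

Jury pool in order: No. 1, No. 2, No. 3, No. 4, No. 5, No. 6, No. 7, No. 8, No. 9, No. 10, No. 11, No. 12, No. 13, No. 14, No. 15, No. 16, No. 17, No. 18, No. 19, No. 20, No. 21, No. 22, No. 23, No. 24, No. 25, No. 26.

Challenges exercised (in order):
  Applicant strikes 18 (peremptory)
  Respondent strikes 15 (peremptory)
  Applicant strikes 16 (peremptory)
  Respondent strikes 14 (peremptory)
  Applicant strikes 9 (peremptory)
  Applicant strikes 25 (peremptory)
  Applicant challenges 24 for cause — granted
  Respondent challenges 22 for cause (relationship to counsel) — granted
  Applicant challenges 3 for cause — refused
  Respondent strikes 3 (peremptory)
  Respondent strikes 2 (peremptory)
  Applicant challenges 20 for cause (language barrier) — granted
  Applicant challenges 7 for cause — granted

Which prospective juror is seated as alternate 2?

Removed: #2, #3, #7, #9, #14, #15, #16, #18, #20, #22, #24, #25.
Filling seats in venire order through position 10: #1, #4, #5, #6, #8, #10, #11, #12, #13, #17.
So alternate 2 is #17.

17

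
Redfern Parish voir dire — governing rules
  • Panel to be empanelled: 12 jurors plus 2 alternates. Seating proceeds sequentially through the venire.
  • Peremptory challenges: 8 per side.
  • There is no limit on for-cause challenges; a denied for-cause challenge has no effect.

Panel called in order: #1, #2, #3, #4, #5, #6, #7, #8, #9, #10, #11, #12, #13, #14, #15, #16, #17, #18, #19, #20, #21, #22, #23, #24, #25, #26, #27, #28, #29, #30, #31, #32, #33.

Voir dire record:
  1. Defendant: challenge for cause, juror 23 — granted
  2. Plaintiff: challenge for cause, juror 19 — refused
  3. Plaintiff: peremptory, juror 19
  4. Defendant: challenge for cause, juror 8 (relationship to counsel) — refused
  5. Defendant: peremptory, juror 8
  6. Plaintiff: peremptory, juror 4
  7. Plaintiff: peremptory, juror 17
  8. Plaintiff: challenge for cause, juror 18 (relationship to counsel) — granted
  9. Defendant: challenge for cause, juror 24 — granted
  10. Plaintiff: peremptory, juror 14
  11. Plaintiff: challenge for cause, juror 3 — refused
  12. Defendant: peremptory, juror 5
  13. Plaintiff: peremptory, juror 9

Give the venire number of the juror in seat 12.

20

Removed: #4, #5, #8, #9, #14, #17, #18, #19, #23, #24. (#3 stays — for-cause denied.)
Filling seats in venire order through position 12: #1, #2, #3, #6, #7, #10, #11, #12, #13, #15, #16, #20.
So seat 12 is #20.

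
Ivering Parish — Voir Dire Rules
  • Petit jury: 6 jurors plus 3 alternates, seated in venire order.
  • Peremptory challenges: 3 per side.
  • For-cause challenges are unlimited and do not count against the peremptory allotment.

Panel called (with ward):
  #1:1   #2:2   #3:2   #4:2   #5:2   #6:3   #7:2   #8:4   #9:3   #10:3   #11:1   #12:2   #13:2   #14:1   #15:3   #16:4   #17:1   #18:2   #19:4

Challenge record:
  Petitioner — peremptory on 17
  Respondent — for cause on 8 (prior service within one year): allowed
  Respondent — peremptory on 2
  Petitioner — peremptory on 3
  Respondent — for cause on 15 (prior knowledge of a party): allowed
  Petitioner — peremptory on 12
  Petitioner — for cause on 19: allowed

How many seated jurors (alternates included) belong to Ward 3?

3

Removed: #2, #3, #8, #12, #15, #17, #19.
Seated (9 incl. alternates): #1, #4, #5, #6, #7, #9, #10, #11, #13.
Of those, in Ward 3: #6, #9, #10 → 3.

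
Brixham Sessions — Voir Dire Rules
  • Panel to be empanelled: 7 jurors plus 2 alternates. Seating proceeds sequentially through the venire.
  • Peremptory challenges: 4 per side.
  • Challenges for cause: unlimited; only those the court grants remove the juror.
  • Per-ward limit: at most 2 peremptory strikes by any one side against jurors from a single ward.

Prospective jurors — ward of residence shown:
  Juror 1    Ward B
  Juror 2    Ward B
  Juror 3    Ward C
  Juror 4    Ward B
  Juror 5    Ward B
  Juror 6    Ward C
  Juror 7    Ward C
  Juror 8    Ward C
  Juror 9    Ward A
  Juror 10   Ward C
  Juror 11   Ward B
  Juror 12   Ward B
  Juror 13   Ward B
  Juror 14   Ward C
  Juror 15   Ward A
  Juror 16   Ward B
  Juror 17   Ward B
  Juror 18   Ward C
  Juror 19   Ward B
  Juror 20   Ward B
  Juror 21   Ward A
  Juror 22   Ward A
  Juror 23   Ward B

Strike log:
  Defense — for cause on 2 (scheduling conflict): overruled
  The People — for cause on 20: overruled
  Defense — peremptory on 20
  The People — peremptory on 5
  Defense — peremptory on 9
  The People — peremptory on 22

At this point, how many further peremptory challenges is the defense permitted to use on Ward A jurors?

1

Defense peremptories so far: #20, #9 — 2 of 4 used, 2 left overall.
Against Ward A: #9 — 1 used; per-ward cap 2 leaves 1.
Binding limit: min(2, 1) = 1.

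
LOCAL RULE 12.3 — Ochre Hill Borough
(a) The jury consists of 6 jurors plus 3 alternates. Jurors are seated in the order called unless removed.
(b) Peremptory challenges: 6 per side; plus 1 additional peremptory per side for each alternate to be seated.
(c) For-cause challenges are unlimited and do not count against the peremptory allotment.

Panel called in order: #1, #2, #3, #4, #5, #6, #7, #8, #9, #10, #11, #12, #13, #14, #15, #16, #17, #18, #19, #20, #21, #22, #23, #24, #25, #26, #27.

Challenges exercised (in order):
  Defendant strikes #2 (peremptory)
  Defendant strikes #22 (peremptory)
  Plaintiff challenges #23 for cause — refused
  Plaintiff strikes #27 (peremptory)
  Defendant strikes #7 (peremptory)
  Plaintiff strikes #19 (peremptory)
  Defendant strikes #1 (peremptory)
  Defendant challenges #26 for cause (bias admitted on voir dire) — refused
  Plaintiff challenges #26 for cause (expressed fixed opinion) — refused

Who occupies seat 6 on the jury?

Removed: #1, #2, #7, #19, #22, #27. (#23, #26 stay — for-cause denied.)
Filling seats in venire order through position 6: #3, #4, #5, #6, #8, #9.
So seat 6 is #9.

9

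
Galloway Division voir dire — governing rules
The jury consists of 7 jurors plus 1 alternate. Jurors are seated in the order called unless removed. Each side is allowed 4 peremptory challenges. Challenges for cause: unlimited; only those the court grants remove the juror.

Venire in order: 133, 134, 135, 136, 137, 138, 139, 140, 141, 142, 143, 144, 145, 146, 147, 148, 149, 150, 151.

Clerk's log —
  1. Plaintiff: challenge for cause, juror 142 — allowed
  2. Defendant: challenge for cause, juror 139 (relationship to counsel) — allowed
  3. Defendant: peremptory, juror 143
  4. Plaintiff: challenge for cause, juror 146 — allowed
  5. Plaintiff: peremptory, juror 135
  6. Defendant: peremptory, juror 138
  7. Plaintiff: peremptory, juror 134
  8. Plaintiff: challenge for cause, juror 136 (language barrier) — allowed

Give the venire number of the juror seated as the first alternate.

148

Removed: #134, #135, #136, #138, #139, #142, #143, #146.
Seating in order: seats 1–7 → #133, #137, #140, #141, #144, #145, #147; alternates → #148.
So alternate 1 is #148.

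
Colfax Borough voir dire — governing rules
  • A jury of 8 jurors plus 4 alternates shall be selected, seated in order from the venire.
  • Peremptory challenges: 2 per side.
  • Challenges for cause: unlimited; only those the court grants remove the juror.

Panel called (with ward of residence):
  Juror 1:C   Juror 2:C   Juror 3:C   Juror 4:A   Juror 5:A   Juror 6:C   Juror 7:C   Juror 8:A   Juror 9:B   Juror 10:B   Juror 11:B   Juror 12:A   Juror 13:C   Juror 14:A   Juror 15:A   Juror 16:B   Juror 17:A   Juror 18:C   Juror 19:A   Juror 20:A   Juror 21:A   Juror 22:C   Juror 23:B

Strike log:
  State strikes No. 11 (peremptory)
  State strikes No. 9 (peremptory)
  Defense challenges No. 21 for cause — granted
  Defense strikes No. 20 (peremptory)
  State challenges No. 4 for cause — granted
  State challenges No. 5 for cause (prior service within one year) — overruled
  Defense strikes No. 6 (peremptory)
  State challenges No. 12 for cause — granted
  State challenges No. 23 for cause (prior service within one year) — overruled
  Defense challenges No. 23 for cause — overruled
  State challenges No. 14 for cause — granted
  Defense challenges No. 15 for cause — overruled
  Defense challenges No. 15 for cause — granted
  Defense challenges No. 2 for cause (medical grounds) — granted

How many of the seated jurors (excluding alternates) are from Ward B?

2

Removed: #2, #4, #6, #9, #11, #12, #14, #15, #20, #21.
Seated jurors 1–8: #1, #3, #5, #7, #8, #10, #13, #16 (alternates #17, #18, #19, #22 not counted).
Of those, in Ward B: #10, #16 → 2.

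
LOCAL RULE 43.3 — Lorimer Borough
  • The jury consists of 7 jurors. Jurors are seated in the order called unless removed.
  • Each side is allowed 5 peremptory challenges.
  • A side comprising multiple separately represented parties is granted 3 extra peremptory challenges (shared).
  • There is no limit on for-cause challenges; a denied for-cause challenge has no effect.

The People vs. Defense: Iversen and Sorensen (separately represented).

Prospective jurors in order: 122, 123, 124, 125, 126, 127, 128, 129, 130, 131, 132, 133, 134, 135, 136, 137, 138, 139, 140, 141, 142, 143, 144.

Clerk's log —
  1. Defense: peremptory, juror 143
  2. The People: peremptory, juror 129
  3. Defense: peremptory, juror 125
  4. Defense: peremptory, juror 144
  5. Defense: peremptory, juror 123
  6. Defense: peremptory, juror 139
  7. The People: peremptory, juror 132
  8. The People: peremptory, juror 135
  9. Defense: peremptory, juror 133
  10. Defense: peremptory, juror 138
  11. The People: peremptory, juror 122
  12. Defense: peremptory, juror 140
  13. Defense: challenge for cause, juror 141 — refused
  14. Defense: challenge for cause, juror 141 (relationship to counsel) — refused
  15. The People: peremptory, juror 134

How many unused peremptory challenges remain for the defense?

0

Defense allotment: 5 base + 3 multi-party = 8.
Defense peremptories used: #143, #125, #144, #123, #139, #133, #138, #140 — 8 (for-cause on #141, #141 don't count).
Remaining: 8 − 8 = 0.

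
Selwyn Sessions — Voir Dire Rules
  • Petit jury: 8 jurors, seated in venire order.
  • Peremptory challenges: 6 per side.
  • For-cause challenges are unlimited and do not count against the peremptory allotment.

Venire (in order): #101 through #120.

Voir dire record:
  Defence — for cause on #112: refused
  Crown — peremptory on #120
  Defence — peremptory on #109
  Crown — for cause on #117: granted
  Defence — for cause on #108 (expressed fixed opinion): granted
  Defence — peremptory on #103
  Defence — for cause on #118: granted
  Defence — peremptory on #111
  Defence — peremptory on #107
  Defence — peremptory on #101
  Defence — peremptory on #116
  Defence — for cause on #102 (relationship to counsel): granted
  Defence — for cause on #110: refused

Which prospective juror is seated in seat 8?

Removed: #101, #102, #103, #107, #108, #109, #111, #116, #117, #118, #120. (#110, #112 stay — for-cause denied.)
Seating in order: seats 1–8 → #104, #105, #106, #110, #112, #113, #114, #115.
So seat 8 is #115.

115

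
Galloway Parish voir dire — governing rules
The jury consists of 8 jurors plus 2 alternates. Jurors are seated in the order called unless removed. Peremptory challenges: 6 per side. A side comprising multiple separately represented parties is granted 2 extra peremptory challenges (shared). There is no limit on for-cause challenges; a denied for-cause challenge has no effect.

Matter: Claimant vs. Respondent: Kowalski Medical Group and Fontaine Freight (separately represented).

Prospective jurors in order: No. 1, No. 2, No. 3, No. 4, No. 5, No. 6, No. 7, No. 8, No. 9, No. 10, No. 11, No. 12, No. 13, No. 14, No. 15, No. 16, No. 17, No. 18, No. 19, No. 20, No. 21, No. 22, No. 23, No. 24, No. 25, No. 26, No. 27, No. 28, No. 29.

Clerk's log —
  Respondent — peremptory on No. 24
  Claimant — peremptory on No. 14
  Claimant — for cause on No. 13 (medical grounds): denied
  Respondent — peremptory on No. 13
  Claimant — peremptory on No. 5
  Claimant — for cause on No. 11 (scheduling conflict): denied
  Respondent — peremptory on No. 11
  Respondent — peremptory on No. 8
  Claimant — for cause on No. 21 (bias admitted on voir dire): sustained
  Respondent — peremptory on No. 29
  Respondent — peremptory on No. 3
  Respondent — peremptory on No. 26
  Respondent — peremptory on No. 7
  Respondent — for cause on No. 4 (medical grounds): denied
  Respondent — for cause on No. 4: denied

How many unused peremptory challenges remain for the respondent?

0

Respondent allotment: 6 base + 2 multi-party = 8.
Respondent peremptories used: #24, #13, #11, #8, #29, #3, #26, #7 — 8 (for-cause on #4, #4 don't count).
Remaining: 8 − 8 = 0.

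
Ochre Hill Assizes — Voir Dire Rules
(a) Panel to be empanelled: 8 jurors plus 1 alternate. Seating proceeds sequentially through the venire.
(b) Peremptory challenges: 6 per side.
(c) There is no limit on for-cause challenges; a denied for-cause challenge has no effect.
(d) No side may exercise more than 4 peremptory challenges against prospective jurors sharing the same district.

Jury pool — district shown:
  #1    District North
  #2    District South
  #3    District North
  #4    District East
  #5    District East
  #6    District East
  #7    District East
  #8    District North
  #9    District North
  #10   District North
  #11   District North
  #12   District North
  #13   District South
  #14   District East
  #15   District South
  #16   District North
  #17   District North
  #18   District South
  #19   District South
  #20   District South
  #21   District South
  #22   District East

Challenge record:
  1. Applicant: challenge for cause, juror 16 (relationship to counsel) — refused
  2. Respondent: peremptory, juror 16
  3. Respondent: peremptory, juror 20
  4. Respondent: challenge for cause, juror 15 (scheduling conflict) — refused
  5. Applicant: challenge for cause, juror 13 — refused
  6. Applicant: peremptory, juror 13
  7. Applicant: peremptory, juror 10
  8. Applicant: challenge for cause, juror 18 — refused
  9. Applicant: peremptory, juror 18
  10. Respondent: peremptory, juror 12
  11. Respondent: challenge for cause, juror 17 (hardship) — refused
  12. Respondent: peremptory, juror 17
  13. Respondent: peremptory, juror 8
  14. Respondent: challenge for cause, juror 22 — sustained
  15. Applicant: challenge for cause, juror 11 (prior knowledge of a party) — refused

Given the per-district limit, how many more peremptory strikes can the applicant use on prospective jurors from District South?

Applicant peremptories so far: #13, #10, #18 — 3 of 6 used, 3 left overall.
Against District South: #13, #18 — 2 used; per-district cap 4 leaves 2.
Binding limit: min(3, 2) = 2.

2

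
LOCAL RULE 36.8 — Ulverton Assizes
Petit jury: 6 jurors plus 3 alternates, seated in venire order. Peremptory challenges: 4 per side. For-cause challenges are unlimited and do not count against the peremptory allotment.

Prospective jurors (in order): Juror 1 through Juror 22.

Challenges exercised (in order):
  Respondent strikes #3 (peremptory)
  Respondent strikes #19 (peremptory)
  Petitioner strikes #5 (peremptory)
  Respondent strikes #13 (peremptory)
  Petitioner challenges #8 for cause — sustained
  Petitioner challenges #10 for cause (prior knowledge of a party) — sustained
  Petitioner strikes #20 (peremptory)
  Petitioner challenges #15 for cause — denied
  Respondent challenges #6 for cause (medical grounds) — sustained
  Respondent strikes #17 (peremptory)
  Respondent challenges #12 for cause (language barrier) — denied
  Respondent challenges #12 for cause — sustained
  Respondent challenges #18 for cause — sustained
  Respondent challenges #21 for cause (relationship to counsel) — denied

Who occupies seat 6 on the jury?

Removed: #3, #5, #6, #8, #10, #12, #13, #17, #18, #19, #20. (#15, #21 stay — for-cause denied.)
Filling seats in venire order through position 6: #1, #2, #4, #7, #9, #11.
So seat 6 is #11.

11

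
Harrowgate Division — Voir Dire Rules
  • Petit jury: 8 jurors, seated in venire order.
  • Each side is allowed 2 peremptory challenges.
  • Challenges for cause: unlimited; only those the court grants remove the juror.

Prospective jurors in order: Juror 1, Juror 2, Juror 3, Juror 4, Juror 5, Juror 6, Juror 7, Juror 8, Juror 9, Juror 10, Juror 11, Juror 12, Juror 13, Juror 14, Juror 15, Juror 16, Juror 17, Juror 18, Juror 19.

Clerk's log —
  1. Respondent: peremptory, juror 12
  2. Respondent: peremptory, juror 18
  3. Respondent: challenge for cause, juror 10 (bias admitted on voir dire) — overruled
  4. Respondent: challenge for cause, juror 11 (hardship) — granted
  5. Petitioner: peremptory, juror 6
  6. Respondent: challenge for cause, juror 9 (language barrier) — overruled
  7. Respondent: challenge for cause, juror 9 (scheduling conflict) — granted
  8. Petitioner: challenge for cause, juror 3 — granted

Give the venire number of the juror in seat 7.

Removed: #3, #6, #9, #11, #12, #18. (#10 stays — for-cause denied.)
Seating in order: seats 1–8 → #1, #2, #4, #5, #7, #8, #10, #13.
So seat 7 is #10.

10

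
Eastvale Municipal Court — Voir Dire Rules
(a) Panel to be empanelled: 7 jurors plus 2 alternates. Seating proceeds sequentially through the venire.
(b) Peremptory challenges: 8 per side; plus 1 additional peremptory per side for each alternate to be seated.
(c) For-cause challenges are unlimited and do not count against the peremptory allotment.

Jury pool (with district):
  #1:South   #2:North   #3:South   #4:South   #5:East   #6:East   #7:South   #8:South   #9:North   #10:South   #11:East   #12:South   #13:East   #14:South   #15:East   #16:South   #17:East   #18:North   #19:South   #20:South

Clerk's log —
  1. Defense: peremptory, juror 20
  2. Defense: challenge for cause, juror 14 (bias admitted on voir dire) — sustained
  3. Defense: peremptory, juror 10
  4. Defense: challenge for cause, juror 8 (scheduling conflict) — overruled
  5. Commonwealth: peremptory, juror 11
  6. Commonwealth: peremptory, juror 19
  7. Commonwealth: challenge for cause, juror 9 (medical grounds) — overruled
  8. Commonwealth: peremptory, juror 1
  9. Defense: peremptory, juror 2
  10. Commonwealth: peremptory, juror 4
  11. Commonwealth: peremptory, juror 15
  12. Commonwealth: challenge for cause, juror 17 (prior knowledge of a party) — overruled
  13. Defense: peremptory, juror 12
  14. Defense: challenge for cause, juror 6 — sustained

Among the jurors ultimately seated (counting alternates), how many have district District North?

2

Removed: #1, #2, #4, #6, #10, #11, #12, #14, #15, #19, #20.
Seated (9 incl. alternates): #3, #5, #7, #8, #9, #13, #16, #17, #18.
Of those, in District North: #9, #18 → 2.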